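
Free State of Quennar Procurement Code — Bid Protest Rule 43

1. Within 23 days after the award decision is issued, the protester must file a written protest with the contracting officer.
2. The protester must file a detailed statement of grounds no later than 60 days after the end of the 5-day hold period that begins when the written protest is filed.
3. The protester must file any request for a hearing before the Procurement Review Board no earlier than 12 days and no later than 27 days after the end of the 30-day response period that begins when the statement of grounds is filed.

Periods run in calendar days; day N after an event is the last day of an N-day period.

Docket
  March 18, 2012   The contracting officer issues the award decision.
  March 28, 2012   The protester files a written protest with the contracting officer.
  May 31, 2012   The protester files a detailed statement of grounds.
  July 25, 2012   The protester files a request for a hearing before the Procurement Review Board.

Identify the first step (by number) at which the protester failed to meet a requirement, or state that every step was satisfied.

None — every step was satisfied

Step 1 — counting 23 days from March 18, 2012 (when the award decision is issued) gives a deadline of April 10, 2012; March 28, 2012 is within that limit.
Step 2 — counting 60 days from April 2, 2012 (end of the 5-day hold period, which began when the written protest is filed on March 28, 2012) gives a deadline of June 1, 2012; completed May 31, 2012, before the deadline.
Step 3 — 12 and 27 days from June 30, 2012 (end of the 30-day response period, which began when the statement of grounds is filed on May 31, 2012) are July 12, 2012 and July 27, 2012 respectively; done July 25, 2012 — within the window.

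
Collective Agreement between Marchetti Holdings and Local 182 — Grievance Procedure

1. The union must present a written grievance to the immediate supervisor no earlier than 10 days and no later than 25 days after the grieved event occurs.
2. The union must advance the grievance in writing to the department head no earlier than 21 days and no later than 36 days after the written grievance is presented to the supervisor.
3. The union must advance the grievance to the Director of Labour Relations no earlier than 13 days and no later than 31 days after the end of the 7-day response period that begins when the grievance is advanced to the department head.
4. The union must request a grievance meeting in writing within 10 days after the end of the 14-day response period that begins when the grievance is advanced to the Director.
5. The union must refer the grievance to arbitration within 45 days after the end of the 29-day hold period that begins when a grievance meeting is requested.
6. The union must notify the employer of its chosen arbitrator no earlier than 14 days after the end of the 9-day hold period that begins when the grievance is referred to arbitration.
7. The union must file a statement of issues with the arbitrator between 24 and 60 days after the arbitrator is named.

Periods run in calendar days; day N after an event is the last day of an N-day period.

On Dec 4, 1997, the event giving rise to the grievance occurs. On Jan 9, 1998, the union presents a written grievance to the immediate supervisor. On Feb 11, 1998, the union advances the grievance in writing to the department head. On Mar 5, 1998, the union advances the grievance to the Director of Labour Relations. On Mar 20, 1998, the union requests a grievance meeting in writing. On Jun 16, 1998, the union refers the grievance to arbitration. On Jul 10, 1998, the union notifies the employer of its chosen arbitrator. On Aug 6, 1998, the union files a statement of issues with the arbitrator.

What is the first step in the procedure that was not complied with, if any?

Step 1 — 10 and 25 days from Dec 4, 1997 (when the grieved event occurs) are Dec 14, 1997 and Dec 29, 1997 respectively; Jan 9, 1998 is 11 days past the end of the window.

Step 1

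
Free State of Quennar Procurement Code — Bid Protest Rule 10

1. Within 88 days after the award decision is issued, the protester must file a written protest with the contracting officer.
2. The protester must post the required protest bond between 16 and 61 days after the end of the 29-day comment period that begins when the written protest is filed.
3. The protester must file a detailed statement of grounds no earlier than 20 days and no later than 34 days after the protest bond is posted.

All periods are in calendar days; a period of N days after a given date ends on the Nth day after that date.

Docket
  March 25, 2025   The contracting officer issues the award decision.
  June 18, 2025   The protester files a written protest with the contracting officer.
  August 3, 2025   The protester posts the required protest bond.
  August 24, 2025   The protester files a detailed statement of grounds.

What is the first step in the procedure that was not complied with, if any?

None — every step was satisfied

Step 1: 88 days after March 25, 2025 (when the award decision is issued) is June 21, 2025; completed June 18, 2025, before the deadline.
Step 2: the window is 16–61 days after July 17, 2025 (end of the 29-day comment period, which began when the written protest is filed on June 18, 2025), so August 2, 2025 through September 16, 2025; August 3, 2025 falls inside that range.
Step 3: the window is 20–34 days after August 3, 2025 (when the protest bond is posted), so August 23, 2025 through September 6, 2025; done August 24, 2025, which is between those dates.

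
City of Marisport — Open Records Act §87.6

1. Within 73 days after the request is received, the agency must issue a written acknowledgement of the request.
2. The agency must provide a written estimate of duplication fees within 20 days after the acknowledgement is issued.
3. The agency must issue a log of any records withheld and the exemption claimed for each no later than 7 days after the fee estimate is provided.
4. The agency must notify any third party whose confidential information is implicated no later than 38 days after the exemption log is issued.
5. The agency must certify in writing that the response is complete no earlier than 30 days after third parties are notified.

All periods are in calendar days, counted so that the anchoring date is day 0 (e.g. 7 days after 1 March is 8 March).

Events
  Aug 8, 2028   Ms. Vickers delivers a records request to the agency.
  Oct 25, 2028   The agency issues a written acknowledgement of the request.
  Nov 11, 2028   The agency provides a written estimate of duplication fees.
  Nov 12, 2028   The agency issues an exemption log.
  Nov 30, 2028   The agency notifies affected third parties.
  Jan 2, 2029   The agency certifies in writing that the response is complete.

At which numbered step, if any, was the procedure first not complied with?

(1) due by Aug 8, 2028 + 73 days = Oct 20, 2028; Oct 25, 2028 misses that deadline by 5 days.

Step 1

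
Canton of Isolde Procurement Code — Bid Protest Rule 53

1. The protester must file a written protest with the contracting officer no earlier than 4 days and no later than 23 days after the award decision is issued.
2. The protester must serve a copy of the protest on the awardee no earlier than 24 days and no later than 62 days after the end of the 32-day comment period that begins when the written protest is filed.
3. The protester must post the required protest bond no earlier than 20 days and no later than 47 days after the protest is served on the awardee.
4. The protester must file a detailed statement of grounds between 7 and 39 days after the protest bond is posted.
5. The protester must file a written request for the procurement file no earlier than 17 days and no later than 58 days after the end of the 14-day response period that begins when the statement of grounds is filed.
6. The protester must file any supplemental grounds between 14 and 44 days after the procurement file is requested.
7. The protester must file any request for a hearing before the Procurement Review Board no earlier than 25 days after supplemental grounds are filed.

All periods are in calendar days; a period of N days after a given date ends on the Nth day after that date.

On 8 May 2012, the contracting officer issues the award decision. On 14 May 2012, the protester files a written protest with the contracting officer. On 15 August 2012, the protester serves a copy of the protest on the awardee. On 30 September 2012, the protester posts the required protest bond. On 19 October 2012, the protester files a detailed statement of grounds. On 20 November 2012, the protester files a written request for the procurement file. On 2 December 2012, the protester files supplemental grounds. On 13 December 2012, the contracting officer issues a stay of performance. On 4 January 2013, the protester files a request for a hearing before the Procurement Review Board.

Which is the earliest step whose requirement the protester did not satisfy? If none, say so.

Step 1: the window is 4–23 days after 8 May 2012 (when the award decision is issued), so 12 May 2012 through 31 May 2012; done 14 May 2012 — within the window.
Step 2: the window is 24–62 days after 15 June 2012 (end of the 32-day comment period, which began when the written protest is filed on 14 May 2012), so 9 July 2012 through 16 August 2012; done 15 August 2012, which is between those dates.
Step 3: the window is 20–47 days after 15 August 2012 (when the protest is served on the awardee), so 4 September 2012 through 1 October 2012; 30 September 2012 falls inside that range.
Step 4: the window is 7–39 days after 30 September 2012 (when the protest bond is posted), so 7 October 2012 through 8 November 2012; 19 October 2012 falls inside that range.
Step 5: the window is 17–58 days after 2 November 2012 (end of the 14-day response period, which began when the statement of grounds is filed on 19 October 2012), so 19 November 2012 through 30 December 2012; 20 November 2012 falls inside that range.
Step 6: the window is 14–44 days after 20 November 2012 (when the procurement file is requested), so 4 December 2012 through 3 January 2013; done 2 December 2012 — 2 days before the window opened.
That is the first point of non-compliance.

Step 6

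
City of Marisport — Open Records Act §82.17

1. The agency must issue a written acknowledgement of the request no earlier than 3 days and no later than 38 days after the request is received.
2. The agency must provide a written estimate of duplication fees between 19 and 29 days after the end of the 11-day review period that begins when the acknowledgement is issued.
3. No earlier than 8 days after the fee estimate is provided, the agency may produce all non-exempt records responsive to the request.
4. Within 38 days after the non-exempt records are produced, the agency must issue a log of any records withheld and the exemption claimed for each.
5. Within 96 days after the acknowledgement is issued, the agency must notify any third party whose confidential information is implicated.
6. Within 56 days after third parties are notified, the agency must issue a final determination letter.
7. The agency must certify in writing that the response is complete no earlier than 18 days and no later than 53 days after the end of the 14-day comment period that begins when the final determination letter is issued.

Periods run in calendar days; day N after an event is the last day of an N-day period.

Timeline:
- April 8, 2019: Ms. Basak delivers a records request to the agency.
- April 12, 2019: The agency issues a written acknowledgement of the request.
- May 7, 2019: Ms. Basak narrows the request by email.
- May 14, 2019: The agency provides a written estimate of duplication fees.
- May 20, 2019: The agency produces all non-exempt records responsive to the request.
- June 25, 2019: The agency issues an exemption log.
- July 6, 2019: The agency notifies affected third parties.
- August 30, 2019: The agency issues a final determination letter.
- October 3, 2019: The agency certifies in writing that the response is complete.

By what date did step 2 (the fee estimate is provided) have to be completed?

May 22, 2019

The acknowledgement is issued on April 12, 2019; the 11-day review period therefore ends April 23, 2019, and step 2 runs from that date. The window is 19–29 days after April 23, 2019; it closes on May 22, 2019.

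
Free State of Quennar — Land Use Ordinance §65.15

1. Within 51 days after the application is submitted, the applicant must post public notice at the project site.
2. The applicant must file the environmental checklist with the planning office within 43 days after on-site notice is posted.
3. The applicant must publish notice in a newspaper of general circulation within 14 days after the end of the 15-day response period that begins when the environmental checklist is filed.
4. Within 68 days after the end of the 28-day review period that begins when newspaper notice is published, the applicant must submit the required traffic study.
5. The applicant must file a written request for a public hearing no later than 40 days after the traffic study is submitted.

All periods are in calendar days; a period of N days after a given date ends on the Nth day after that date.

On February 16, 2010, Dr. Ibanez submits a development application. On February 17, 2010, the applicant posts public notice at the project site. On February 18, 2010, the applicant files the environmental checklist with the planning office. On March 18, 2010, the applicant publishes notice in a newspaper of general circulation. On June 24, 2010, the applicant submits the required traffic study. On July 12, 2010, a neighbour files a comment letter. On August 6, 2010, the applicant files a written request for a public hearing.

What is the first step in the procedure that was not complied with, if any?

Step 4

(1) due by February 16, 2010 + 51 days = April 8, 2010; completed February 17, 2010, before the deadline.
(2) due by February 17, 2010 + 43 days = April 1, 2010; completed February 18, 2010, before the deadline.
(3) due by March 5, 2010 + 14 days = March 19, 2010; completed March 18, 2010, before the deadline.
(4) due by April 15, 2010 + 68 days = June 22, 2010; June 24, 2010 misses that deadline by 2 days.
No need to go further; step 4 was not satisfied.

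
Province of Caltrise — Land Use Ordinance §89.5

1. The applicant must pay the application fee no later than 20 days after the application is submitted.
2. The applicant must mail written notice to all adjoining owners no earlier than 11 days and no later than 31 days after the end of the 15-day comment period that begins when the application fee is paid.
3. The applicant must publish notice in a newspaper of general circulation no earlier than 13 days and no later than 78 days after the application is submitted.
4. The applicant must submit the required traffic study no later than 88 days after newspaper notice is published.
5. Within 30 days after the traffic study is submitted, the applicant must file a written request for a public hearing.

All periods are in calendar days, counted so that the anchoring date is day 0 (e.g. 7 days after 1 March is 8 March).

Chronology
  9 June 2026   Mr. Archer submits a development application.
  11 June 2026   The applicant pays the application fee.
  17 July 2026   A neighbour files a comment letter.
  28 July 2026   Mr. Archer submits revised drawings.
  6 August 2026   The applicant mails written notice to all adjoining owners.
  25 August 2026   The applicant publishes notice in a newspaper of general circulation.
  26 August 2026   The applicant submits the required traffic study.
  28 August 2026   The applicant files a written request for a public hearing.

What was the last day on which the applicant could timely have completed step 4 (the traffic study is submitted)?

21 November 2026

Step 4 runs from 25 August 2026, when newspaper notice is published. 88 days after 25 August 2026 is 21 November 2026.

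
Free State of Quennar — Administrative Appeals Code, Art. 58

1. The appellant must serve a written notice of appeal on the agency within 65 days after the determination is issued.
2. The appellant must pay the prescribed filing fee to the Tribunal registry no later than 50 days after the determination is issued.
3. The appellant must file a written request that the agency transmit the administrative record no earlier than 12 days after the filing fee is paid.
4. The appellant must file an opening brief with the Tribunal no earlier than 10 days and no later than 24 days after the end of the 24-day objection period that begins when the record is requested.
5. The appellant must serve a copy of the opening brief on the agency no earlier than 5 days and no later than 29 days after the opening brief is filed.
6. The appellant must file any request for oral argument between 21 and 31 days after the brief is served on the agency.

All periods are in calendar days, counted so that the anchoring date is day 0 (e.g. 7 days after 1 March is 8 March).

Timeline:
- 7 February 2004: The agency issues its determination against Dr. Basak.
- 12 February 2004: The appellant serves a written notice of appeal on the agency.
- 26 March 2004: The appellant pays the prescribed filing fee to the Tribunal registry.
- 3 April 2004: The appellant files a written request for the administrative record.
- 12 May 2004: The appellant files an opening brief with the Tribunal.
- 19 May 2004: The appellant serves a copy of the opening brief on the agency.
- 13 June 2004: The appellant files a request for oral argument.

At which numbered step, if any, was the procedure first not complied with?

Step 1 — counting 65 days from 7 February 2004 (when the determination is issued) gives a deadline of 12 April 2004; done 12 February 2004 — timely.
Step 2 — counting 50 days from 7 February 2004 (when the determination is issued) gives a deadline of 28 March 2004; done 26 March 2004 — timely.
Step 3 — must wait 12 days from 26 March 2004 (when the filing fee is paid), so not before 7 April 2004; 3 April 2004 is 4 days before the earliest permitted date.
No need to go further; step 3 was not satisfied.

Step 3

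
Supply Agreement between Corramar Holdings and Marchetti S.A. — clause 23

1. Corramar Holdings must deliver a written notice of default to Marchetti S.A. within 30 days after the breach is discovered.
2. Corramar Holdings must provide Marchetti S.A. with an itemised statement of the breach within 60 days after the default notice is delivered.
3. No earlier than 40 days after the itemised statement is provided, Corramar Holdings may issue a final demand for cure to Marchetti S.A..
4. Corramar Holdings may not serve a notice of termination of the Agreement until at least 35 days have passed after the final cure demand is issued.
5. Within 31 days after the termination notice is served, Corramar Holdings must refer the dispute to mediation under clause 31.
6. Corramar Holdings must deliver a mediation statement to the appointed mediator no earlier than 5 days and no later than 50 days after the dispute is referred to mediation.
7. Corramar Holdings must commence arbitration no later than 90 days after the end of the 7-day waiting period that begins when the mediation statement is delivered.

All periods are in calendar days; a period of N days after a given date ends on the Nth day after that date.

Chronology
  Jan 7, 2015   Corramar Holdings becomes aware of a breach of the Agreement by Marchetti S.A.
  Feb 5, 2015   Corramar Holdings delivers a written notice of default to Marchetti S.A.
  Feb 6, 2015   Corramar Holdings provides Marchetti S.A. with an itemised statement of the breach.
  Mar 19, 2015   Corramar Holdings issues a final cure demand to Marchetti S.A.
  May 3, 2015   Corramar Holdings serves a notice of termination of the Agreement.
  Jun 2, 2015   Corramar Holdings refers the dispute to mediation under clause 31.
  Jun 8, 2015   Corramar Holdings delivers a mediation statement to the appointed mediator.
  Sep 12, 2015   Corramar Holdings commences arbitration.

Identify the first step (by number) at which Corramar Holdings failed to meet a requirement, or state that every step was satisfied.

None — every step was satisfied

(1) due by Jan 7, 2015 + 30 days = Feb 6, 2015; done Feb 5, 2015 — timely.
(2) due by Feb 5, 2015 + 60 days = Apr 6, 2015; completed Feb 6, 2015, before the deadline.
(3) permitted from Feb 6, 2015 + 40 days = Mar 18, 2015 onward; Mar 19, 2015 is on or after that date.
(4) permitted from Mar 19, 2015 + 35 days = Apr 23, 2015 onward; done May 3, 2015 — permitted.
(5) due by May 3, 2015 + 31 days = Jun 3, 2015; done Jun 2, 2015 — timely.
(6) the permitted window runs from Jun 2, 2015 + 5 = Jun 7, 2015 to Jun 2, 2015 + 50 = Jul 22, 2015; done Jun 8, 2015 — within the window.
(7) due by Jun 15, 2015 + 90 days = Sep 13, 2015; completed Sep 12, 2015, before the deadline.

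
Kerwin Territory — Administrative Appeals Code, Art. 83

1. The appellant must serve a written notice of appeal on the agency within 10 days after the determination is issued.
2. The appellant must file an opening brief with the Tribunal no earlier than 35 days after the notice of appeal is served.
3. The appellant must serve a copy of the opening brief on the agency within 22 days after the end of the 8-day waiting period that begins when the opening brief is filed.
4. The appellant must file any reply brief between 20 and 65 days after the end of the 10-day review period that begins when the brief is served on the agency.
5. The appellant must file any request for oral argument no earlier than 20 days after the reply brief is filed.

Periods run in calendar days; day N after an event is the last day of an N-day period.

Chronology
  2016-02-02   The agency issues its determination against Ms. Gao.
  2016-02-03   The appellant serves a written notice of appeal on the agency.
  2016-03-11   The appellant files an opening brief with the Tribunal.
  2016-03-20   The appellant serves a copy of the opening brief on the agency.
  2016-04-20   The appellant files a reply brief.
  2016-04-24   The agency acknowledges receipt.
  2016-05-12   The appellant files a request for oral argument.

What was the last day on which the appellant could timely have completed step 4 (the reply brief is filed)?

The brief is served on the agency on 2016-03-20; the 10-day review period therefore ends 2016-03-30, and step 4 runs from that date. The window is 20–65 days after 2016-03-30; it closes on 2016-06-03.

2016-06-03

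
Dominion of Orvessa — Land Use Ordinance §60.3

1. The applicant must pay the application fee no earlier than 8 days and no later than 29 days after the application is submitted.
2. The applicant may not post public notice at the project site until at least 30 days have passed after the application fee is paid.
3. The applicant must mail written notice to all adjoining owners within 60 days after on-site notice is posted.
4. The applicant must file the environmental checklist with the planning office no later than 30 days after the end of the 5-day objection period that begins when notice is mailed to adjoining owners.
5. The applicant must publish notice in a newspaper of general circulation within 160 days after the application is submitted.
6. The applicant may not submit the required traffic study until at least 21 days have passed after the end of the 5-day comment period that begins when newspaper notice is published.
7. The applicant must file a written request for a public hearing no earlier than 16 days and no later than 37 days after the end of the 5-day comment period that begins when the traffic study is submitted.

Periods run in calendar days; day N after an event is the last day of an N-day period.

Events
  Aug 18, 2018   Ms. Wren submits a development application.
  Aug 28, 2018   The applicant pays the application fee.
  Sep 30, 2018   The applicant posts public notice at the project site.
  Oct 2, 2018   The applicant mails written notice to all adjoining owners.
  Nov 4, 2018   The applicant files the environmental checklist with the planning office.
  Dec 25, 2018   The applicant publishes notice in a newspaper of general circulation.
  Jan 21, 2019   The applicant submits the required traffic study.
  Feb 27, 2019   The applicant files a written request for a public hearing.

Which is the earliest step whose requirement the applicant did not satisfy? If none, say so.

None — every step was satisfied

(1) the permitted window runs from Aug 18, 2018 + 8 = Aug 26, 2018 to Aug 18, 2018 + 29 = Sep 16, 2018; done Aug 28, 2018 — within the window.
(2) permitted from Aug 28, 2018 + 30 days = Sep 27, 2018 onward; done Sep 30, 2018 — permitted.
(3) due by Sep 30, 2018 + 60 days = Nov 29, 2018; Oct 2, 2018 is within that limit.
(4) due by Oct 7, 2018 + 30 days = Nov 6, 2018; completed Nov 4, 2018, before the deadline.
(5) due by Aug 18, 2018 + 160 days = Jan 25, 2019; done Dec 25, 2018 — timely.
(6) permitted from Dec 30, 2018 + 21 days = Jan 20, 2019 onward; Jan 21, 2019 is on or after that date.
(7) the permitted window runs from Jan 26, 2019 + 16 = Feb 11, 2019 to Jan 26, 2019 + 37 = Mar 4, 2019; done Feb 27, 2019 — within the window.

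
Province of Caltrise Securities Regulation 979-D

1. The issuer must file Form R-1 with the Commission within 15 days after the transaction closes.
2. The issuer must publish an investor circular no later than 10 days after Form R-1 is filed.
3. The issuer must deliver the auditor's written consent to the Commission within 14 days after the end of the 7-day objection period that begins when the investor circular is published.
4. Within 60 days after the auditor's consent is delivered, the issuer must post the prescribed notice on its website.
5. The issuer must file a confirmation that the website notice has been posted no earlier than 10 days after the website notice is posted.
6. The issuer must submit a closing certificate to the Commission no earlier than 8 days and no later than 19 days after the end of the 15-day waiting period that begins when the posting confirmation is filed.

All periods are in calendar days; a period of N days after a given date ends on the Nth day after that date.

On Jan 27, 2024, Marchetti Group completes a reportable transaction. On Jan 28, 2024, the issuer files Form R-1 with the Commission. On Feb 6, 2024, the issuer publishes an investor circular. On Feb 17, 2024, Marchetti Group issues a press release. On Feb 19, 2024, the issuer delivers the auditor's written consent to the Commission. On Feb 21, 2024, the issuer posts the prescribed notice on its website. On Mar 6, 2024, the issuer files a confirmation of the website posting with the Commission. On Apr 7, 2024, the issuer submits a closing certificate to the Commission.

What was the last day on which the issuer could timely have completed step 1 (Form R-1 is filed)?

Feb 11, 2024

Step 1 runs from Jan 27, 2024, when the transaction closes. 15 days after Jan 27, 2024 is Feb 11, 2024.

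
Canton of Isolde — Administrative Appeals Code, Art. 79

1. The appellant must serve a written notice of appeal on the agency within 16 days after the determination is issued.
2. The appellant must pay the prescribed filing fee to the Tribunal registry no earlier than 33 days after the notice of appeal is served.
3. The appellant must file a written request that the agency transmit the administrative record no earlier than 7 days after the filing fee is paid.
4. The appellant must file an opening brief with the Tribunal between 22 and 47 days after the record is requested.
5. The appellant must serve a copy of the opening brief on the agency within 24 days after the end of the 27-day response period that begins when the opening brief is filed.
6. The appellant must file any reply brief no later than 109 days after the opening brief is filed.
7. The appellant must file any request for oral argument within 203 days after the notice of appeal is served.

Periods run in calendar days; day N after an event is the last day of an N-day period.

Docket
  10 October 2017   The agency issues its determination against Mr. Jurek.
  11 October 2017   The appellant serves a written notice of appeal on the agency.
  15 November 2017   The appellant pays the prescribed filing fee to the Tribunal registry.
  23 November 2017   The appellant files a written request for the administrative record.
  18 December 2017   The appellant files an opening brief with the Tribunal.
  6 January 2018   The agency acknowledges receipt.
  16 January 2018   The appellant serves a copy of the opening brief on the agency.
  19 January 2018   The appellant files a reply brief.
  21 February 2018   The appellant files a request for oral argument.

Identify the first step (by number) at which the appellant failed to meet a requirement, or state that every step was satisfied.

(1) due by 10 October 2017 + 16 days = 26 October 2017; done 11 October 2017 — timely.
(2) permitted from 11 October 2017 + 33 days = 13 November 2017 onward; done 15 November 2017 — permitted.
(3) permitted from 15 November 2017 + 7 days = 22 November 2017 onward; done 23 November 2017, after the minimum wait.
(4) the permitted window runs from 23 November 2017 + 22 = 15 December 2017 to 23 November 2017 + 47 = 9 January 2018; 18 December 2017 falls inside that range.
(5) due by 14 January 2018 + 24 days = 7 February 2018; 16 January 2018 is within that limit.
(6) due by 18 December 2017 + 109 days = 6 April 2018; done 19 January 2018 — timely.
(7) due by 11 October 2017 + 203 days = 2 May 2018; done 21 February 2018 — timely.

None — every step was satisfied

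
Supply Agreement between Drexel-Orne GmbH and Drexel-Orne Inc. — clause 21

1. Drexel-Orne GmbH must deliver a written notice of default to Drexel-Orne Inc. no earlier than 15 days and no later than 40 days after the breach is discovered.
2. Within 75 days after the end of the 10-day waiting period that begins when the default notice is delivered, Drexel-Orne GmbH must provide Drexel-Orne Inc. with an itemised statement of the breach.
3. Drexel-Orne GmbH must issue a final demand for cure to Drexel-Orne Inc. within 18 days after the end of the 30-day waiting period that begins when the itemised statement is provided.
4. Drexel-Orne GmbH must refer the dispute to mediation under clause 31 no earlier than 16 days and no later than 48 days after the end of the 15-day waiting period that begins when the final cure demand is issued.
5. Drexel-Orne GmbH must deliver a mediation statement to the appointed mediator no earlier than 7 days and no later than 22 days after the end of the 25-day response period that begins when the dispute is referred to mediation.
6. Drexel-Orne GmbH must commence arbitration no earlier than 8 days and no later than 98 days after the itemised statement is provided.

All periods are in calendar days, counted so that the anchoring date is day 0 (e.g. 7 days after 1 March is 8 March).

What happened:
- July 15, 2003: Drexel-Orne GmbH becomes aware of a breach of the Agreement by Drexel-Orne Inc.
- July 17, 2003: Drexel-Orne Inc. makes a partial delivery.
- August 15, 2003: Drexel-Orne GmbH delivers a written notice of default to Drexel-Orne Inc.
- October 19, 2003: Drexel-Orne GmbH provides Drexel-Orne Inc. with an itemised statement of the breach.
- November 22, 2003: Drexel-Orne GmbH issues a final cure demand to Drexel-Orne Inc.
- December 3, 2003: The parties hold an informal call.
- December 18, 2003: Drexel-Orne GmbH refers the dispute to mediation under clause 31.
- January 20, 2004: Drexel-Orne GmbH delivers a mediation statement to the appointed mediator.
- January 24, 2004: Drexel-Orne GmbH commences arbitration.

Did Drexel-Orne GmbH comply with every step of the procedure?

(1) the permitted window runs from July 15, 2003 + 15 = July 30, 2003 to July 15, 2003 + 40 = August 24, 2003; done August 15, 2003 — within the window.
(2) due by August 25, 2003 + 75 days = November 8, 2003; completed October 19, 2003, before the deadline.
(3) due by November 18, 2003 + 18 days = December 6, 2003; done November 22, 2003 — timely.
(4) the permitted window runs from December 7, 2003 + 16 = December 23, 2003 to December 7, 2003 + 48 = January 24, 2004; December 18, 2003 is 5 days too early.

No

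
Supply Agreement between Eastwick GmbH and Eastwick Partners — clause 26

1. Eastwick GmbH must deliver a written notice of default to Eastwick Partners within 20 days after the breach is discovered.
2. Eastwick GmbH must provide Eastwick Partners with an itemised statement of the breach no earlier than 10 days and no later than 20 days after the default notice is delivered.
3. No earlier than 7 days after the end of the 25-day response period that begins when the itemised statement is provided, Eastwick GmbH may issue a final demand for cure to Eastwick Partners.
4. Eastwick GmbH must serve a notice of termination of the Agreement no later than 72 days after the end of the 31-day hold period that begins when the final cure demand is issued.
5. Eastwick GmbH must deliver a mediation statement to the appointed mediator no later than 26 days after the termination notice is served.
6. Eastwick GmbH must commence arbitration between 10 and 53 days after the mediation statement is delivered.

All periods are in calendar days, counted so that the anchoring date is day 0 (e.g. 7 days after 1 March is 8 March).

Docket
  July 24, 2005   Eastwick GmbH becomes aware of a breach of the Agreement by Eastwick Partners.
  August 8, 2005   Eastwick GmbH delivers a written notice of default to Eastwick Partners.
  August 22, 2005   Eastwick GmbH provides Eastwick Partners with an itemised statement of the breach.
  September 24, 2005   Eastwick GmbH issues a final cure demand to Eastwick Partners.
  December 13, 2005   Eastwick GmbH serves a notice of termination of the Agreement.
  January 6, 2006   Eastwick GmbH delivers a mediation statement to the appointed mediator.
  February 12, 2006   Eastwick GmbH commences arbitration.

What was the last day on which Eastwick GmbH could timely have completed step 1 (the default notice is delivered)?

Step 1 runs from July 24, 2005, when the breach is discovered. 20 days after July 24, 2005 is August 13, 2005.

August 13, 2005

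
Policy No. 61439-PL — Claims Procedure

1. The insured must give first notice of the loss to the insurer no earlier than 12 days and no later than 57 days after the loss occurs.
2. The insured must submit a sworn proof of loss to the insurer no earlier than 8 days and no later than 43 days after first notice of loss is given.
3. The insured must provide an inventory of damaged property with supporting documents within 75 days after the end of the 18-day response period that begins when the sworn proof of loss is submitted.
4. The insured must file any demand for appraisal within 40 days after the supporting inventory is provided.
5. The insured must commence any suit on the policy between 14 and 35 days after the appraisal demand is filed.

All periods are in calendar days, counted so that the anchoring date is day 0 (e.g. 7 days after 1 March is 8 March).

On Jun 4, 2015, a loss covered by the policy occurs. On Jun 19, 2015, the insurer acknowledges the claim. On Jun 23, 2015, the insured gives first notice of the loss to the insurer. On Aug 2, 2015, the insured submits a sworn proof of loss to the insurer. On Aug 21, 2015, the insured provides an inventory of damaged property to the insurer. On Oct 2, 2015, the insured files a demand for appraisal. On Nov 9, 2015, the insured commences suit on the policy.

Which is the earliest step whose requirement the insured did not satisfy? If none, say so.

Step 1 — 12 and 57 days from Jun 4, 2015 (when the loss occurs) are Jun 16, 2015 and Jul 31, 2015 respectively; done Jun 23, 2015 — within the window.
Step 2 — 8 and 43 days from Jun 23, 2015 (when first notice of loss is given) are Jul 1, 2015 and Aug 5, 2015 respectively; done Aug 2, 2015, which is between those dates.
Step 3 — counting 75 days from Aug 20, 2015 (end of the 18-day response period, which began when the sworn proof of loss is submitted on Aug 2, 2015) gives a deadline of Nov 3, 2015; completed Aug 21, 2015, before the deadline.
Step 4 — counting 40 days from Aug 21, 2015 (when the supporting inventory is provided) gives a deadline of Sep 30, 2015; not done until Oct 2, 2015, 2 days after the deadline.

Step 4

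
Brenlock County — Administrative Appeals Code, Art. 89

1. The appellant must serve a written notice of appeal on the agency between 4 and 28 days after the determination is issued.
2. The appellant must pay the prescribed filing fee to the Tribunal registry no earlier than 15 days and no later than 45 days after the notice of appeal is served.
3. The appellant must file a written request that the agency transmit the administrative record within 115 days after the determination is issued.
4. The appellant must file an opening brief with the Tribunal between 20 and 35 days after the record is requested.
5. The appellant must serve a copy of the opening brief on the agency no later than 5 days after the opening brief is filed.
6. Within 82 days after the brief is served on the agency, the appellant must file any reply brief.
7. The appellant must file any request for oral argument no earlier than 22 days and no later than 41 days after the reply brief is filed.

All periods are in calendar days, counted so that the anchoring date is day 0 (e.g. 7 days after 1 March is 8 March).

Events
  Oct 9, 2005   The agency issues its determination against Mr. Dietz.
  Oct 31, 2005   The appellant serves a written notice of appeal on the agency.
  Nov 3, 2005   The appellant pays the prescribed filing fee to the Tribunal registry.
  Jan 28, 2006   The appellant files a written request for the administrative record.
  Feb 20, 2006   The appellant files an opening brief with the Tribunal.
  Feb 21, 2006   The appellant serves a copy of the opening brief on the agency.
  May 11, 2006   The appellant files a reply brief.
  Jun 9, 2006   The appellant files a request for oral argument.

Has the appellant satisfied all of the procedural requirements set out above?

No

Step 1: the window is 4–28 days after Oct 9, 2005 (when the determination is issued), so Oct 13, 2005 through Nov 6, 2005; Oct 31, 2005 falls inside that range.
Step 2: the window is 15–45 days after Oct 31, 2005 (when the notice of appeal is served), so Nov 15, 2005 through Dec 15, 2005; Nov 3, 2005 is 12 days too early.
No need to go further; step 2 was not satisfied.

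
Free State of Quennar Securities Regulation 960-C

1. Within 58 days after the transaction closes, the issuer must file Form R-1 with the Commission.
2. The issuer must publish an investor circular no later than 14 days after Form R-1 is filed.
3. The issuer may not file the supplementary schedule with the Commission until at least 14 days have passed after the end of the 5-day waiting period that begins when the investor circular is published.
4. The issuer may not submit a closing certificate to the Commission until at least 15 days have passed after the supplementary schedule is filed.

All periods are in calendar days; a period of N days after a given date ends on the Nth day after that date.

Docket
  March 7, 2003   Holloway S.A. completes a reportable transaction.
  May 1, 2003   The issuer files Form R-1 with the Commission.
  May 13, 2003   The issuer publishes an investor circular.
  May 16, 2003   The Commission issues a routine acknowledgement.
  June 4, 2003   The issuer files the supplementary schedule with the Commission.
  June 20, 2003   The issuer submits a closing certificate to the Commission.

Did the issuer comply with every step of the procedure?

Yes

Step 1 — counting 58 days from March 7, 2003 (when the transaction closes) gives a deadline of May 4, 2003; May 1, 2003 is within that limit.
Step 2 — counting 14 days from May 1, 2003 (when Form R-1 is filed) gives a deadline of May 15, 2003; done May 13, 2003 — timely.
Step 3 — must wait 14 days from May 18, 2003 (end of the 5-day waiting period, which began when the investor circular is published on May 13, 2003), so not before June 1, 2003; done June 4, 2003, after the minimum wait.
Step 4 — must wait 15 days from June 4, 2003 (when the supplementary schedule is filed), so not before June 19, 2003; June 20, 2003 is on or after that date.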